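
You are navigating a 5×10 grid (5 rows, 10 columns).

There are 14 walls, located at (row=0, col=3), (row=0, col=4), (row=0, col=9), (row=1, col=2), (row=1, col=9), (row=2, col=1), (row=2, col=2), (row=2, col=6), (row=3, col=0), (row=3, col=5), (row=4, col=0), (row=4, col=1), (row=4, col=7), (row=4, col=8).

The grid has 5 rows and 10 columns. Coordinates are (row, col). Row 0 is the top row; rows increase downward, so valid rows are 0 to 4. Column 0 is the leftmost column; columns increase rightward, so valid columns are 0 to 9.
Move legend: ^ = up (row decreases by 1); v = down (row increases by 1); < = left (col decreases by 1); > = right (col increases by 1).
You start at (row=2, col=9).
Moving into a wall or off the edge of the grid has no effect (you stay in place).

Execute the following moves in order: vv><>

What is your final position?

Answer: Final position: (row=4, col=9)

Derivation:
Start: (row=2, col=9)
  v (down): (row=2, col=9) -> (row=3, col=9)
  v (down): (row=3, col=9) -> (row=4, col=9)
  > (right): blocked, stay at (row=4, col=9)
  < (left): blocked, stay at (row=4, col=9)
  > (right): blocked, stay at (row=4, col=9)
Final: (row=4, col=9)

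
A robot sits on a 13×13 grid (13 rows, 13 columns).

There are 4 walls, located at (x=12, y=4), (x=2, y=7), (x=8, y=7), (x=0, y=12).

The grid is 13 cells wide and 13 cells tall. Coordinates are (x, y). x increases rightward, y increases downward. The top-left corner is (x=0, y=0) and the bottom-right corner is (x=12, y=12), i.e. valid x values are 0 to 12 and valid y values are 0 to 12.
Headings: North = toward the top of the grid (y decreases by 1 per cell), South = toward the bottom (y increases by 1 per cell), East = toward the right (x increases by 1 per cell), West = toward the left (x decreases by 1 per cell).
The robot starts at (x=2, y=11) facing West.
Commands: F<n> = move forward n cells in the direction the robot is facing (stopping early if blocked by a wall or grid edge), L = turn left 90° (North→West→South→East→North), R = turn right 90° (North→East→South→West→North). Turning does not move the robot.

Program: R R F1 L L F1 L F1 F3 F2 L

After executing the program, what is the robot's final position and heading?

Start: (x=2, y=11), facing West
  R: turn right, now facing North
  R: turn right, now facing East
  F1: move forward 1, now at (x=3, y=11)
  L: turn left, now facing North
  L: turn left, now facing West
  F1: move forward 1, now at (x=2, y=11)
  L: turn left, now facing South
  F1: move forward 1, now at (x=2, y=12)
  F3: move forward 0/3 (blocked), now at (x=2, y=12)
  F2: move forward 0/2 (blocked), now at (x=2, y=12)
  L: turn left, now facing East
Final: (x=2, y=12), facing East

Answer: Final position: (x=2, y=12), facing East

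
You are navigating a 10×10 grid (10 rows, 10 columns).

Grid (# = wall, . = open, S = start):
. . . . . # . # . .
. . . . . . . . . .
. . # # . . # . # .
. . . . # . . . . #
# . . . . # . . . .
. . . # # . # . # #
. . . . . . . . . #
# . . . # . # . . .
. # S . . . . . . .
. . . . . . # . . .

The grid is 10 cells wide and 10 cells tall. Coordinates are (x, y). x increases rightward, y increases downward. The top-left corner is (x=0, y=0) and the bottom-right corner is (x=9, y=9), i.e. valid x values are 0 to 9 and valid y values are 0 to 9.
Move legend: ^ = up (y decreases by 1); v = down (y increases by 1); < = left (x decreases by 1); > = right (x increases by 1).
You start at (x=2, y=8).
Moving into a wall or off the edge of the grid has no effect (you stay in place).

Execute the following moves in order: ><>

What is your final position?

Start: (x=2, y=8)
  > (right): (x=2, y=8) -> (x=3, y=8)
  < (left): (x=3, y=8) -> (x=2, y=8)
  > (right): (x=2, y=8) -> (x=3, y=8)
Final: (x=3, y=8)

Answer: Final position: (x=3, y=8)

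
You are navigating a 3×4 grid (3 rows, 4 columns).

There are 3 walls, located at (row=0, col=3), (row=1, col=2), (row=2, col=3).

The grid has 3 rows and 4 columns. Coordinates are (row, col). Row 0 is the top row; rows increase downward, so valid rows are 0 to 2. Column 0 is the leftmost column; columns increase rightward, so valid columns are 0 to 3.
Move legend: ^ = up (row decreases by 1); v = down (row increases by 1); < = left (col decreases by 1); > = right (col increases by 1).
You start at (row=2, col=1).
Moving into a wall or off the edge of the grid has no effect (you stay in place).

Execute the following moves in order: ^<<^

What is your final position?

Start: (row=2, col=1)
  ^ (up): (row=2, col=1) -> (row=1, col=1)
  < (left): (row=1, col=1) -> (row=1, col=0)
  < (left): blocked, stay at (row=1, col=0)
  ^ (up): (row=1, col=0) -> (row=0, col=0)
Final: (row=0, col=0)

Answer: Final position: (row=0, col=0)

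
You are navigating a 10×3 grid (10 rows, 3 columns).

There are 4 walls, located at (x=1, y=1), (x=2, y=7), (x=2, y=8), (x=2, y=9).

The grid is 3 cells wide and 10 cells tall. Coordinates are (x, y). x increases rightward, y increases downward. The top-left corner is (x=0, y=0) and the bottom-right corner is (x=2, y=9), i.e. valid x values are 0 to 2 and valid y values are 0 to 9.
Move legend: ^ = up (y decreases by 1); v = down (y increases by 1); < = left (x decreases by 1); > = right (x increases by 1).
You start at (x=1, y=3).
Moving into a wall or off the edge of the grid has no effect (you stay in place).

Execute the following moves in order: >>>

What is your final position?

Answer: Final position: (x=2, y=3)

Derivation:
Start: (x=1, y=3)
  > (right): (x=1, y=3) -> (x=2, y=3)
  > (right): blocked, stay at (x=2, y=3)
  > (right): blocked, stay at (x=2, y=3)
Final: (x=2, y=3)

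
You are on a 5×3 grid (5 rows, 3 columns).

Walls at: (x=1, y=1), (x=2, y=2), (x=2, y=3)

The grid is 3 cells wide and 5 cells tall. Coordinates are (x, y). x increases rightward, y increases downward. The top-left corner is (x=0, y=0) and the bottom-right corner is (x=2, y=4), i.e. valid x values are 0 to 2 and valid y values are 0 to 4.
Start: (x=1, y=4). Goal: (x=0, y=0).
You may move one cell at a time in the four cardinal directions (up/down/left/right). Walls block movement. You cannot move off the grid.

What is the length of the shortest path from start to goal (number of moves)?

Answer: Shortest path length: 5

Derivation:
BFS from (x=1, y=4) until reaching (x=0, y=0):
  Distance 0: (x=1, y=4)
  Distance 1: (x=1, y=3), (x=0, y=4), (x=2, y=4)
  Distance 2: (x=1, y=2), (x=0, y=3)
  Distance 3: (x=0, y=2)
  Distance 4: (x=0, y=1)
  Distance 5: (x=0, y=0)  <- goal reached here
One shortest path (5 moves): (x=1, y=4) -> (x=0, y=4) -> (x=0, y=3) -> (x=0, y=2) -> (x=0, y=1) -> (x=0, y=0)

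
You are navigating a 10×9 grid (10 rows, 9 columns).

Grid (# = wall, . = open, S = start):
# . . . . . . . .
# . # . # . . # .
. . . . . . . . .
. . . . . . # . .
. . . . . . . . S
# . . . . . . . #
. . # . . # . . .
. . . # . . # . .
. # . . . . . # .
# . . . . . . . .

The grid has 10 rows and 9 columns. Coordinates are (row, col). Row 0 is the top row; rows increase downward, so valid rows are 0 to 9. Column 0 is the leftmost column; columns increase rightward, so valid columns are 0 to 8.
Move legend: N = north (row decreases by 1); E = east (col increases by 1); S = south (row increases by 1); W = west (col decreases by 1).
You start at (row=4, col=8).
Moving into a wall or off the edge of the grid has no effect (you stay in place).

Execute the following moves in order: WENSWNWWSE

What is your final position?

Answer: Final position: (row=4, col=8)

Derivation:
Start: (row=4, col=8)
  W (west): (row=4, col=8) -> (row=4, col=7)
  E (east): (row=4, col=7) -> (row=4, col=8)
  N (north): (row=4, col=8) -> (row=3, col=8)
  S (south): (row=3, col=8) -> (row=4, col=8)
  W (west): (row=4, col=8) -> (row=4, col=7)
  N (north): (row=4, col=7) -> (row=3, col=7)
  W (west): blocked, stay at (row=3, col=7)
  W (west): blocked, stay at (row=3, col=7)
  S (south): (row=3, col=7) -> (row=4, col=7)
  E (east): (row=4, col=7) -> (row=4, col=8)
Final: (row=4, col=8)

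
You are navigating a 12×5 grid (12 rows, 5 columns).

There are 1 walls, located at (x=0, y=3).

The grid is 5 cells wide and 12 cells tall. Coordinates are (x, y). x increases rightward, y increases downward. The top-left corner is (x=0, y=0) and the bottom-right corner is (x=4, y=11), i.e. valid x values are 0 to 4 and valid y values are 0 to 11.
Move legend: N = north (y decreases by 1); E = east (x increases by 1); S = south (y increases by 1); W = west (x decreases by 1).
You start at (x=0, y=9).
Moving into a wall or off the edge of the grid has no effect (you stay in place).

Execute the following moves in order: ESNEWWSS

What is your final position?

Answer: Final position: (x=0, y=11)

Derivation:
Start: (x=0, y=9)
  E (east): (x=0, y=9) -> (x=1, y=9)
  S (south): (x=1, y=9) -> (x=1, y=10)
  N (north): (x=1, y=10) -> (x=1, y=9)
  E (east): (x=1, y=9) -> (x=2, y=9)
  W (west): (x=2, y=9) -> (x=1, y=9)
  W (west): (x=1, y=9) -> (x=0, y=9)
  S (south): (x=0, y=9) -> (x=0, y=10)
  S (south): (x=0, y=10) -> (x=0, y=11)
Final: (x=0, y=11)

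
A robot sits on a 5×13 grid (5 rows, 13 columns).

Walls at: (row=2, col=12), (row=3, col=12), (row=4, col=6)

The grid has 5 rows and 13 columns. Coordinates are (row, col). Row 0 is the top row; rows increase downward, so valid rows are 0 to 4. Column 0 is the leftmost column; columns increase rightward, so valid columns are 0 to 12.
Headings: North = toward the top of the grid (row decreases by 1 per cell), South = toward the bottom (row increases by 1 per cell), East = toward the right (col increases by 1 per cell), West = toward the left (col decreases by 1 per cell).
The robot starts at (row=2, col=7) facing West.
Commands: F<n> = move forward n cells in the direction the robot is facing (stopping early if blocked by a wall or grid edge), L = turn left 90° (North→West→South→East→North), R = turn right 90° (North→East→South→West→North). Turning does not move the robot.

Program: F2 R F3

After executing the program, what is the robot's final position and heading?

Start: (row=2, col=7), facing West
  F2: move forward 2, now at (row=2, col=5)
  R: turn right, now facing North
  F3: move forward 2/3 (blocked), now at (row=0, col=5)
Final: (row=0, col=5), facing North

Answer: Final position: (row=0, col=5), facing North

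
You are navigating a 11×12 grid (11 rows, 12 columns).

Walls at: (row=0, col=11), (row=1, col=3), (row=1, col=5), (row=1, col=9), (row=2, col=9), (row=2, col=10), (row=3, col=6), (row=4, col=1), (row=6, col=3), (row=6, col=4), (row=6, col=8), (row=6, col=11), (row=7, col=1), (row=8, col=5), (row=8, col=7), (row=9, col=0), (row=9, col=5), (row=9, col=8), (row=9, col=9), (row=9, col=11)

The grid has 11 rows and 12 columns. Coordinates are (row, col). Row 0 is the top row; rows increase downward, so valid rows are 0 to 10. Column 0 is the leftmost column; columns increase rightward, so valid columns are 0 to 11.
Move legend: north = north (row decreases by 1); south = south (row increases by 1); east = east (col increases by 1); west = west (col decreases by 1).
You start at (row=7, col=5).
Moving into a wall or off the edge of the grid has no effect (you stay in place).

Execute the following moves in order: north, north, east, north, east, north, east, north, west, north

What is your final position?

Start: (row=7, col=5)
  north (north): (row=7, col=5) -> (row=6, col=5)
  north (north): (row=6, col=5) -> (row=5, col=5)
  east (east): (row=5, col=5) -> (row=5, col=6)
  north (north): (row=5, col=6) -> (row=4, col=6)
  east (east): (row=4, col=6) -> (row=4, col=7)
  north (north): (row=4, col=7) -> (row=3, col=7)
  east (east): (row=3, col=7) -> (row=3, col=8)
  north (north): (row=3, col=8) -> (row=2, col=8)
  west (west): (row=2, col=8) -> (row=2, col=7)
  north (north): (row=2, col=7) -> (row=1, col=7)
Final: (row=1, col=7)

Answer: Final position: (row=1, col=7)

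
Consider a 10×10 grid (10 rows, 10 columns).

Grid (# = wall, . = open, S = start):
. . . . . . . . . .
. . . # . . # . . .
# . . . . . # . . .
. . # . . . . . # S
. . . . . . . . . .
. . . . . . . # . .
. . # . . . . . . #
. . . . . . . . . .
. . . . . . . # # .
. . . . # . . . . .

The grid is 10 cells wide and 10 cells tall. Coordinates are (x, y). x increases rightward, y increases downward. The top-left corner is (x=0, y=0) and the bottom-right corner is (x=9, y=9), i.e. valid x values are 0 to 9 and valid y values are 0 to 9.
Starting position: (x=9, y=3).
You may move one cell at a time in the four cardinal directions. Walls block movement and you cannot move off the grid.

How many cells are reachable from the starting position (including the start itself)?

Answer: Reachable cells: 88

Derivation:
BFS flood-fill from (x=9, y=3):
  Distance 0: (x=9, y=3)
  Distance 1: (x=9, y=2), (x=9, y=4)
  Distance 2: (x=9, y=1), (x=8, y=2), (x=8, y=4), (x=9, y=5)
  Distance 3: (x=9, y=0), (x=8, y=1), (x=7, y=2), (x=7, y=4), (x=8, y=5)
  Distance 4: (x=8, y=0), (x=7, y=1), (x=7, y=3), (x=6, y=4), (x=8, y=6)
  Distance 5: (x=7, y=0), (x=6, y=3), (x=5, y=4), (x=6, y=5), (x=7, y=6), (x=8, y=7)
  Distance 6: (x=6, y=0), (x=5, y=3), (x=4, y=4), (x=5, y=5), (x=6, y=6), (x=7, y=7), (x=9, y=7)
  Distance 7: (x=5, y=0), (x=5, y=2), (x=4, y=3), (x=3, y=4), (x=4, y=5), (x=5, y=6), (x=6, y=7), (x=9, y=8)
  Distance 8: (x=4, y=0), (x=5, y=1), (x=4, y=2), (x=3, y=3), (x=2, y=4), (x=3, y=5), (x=4, y=6), (x=5, y=7), (x=6, y=8), (x=9, y=9)
  Distance 9: (x=3, y=0), (x=4, y=1), (x=3, y=2), (x=1, y=4), (x=2, y=5), (x=3, y=6), (x=4, y=7), (x=5, y=8), (x=6, y=9), (x=8, y=9)
  Distance 10: (x=2, y=0), (x=2, y=2), (x=1, y=3), (x=0, y=4), (x=1, y=5), (x=3, y=7), (x=4, y=8), (x=5, y=9), (x=7, y=9)
  Distance 11: (x=1, y=0), (x=2, y=1), (x=1, y=2), (x=0, y=3), (x=0, y=5), (x=1, y=6), (x=2, y=7), (x=3, y=8)
  Distance 12: (x=0, y=0), (x=1, y=1), (x=0, y=6), (x=1, y=7), (x=2, y=8), (x=3, y=9)
  Distance 13: (x=0, y=1), (x=0, y=7), (x=1, y=8), (x=2, y=9)
  Distance 14: (x=0, y=8), (x=1, y=9)
  Distance 15: (x=0, y=9)
Total reachable: 88 (grid has 88 open cells total)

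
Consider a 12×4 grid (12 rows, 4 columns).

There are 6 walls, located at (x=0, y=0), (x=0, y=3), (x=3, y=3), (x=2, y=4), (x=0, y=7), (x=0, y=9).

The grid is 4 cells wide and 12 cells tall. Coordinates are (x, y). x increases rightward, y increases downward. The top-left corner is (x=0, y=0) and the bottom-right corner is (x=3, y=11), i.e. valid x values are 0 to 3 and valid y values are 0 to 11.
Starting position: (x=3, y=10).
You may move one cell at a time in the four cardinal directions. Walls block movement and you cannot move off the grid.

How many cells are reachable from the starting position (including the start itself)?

BFS flood-fill from (x=3, y=10):
  Distance 0: (x=3, y=10)
  Distance 1: (x=3, y=9), (x=2, y=10), (x=3, y=11)
  Distance 2: (x=3, y=8), (x=2, y=9), (x=1, y=10), (x=2, y=11)
  Distance 3: (x=3, y=7), (x=2, y=8), (x=1, y=9), (x=0, y=10), (x=1, y=11)
  Distance 4: (x=3, y=6), (x=2, y=7), (x=1, y=8), (x=0, y=11)
  Distance 5: (x=3, y=5), (x=2, y=6), (x=1, y=7), (x=0, y=8)
  Distance 6: (x=3, y=4), (x=2, y=5), (x=1, y=6)
  Distance 7: (x=1, y=5), (x=0, y=6)
  Distance 8: (x=1, y=4), (x=0, y=5)
  Distance 9: (x=1, y=3), (x=0, y=4)
  Distance 10: (x=1, y=2), (x=2, y=3)
  Distance 11: (x=1, y=1), (x=0, y=2), (x=2, y=2)
  Distance 12: (x=1, y=0), (x=0, y=1), (x=2, y=1), (x=3, y=2)
  Distance 13: (x=2, y=0), (x=3, y=1)
  Distance 14: (x=3, y=0)
Total reachable: 42 (grid has 42 open cells total)

Answer: Reachable cells: 42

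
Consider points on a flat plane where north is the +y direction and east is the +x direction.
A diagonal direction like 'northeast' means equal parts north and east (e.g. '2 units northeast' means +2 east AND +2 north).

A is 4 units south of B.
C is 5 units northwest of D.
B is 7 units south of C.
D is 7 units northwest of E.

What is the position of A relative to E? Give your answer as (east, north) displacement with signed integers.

Place E at the origin (east=0, north=0).
  D is 7 units northwest of E: delta (east=-7, north=+7); D at (east=-7, north=7).
  C is 5 units northwest of D: delta (east=-5, north=+5); C at (east=-12, north=12).
  B is 7 units south of C: delta (east=+0, north=-7); B at (east=-12, north=5).
  A is 4 units south of B: delta (east=+0, north=-4); A at (east=-12, north=1).
Therefore A relative to E: (east=-12, north=1).

Answer: A is at (east=-12, north=1) relative to E.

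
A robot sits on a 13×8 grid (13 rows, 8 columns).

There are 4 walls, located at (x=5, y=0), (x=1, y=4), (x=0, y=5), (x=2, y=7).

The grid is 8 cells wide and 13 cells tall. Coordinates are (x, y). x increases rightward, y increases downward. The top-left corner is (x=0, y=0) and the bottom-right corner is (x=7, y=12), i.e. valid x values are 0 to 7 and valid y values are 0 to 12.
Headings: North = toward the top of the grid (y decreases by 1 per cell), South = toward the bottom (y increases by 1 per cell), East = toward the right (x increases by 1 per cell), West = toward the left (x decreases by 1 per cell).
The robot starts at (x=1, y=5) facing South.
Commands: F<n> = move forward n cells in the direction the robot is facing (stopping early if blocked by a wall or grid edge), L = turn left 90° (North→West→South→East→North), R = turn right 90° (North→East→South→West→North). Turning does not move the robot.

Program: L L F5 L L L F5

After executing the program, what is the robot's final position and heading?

Start: (x=1, y=5), facing South
  L: turn left, now facing East
  L: turn left, now facing North
  F5: move forward 0/5 (blocked), now at (x=1, y=5)
  L: turn left, now facing West
  L: turn left, now facing South
  L: turn left, now facing East
  F5: move forward 5, now at (x=6, y=5)
Final: (x=6, y=5), facing East

Answer: Final position: (x=6, y=5), facing East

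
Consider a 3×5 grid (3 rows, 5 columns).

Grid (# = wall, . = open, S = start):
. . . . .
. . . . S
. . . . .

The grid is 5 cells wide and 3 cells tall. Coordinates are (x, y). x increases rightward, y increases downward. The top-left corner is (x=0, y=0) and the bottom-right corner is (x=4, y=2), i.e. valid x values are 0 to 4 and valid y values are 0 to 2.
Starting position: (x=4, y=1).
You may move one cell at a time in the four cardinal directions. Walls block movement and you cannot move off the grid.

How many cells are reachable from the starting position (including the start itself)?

BFS flood-fill from (x=4, y=1):
  Distance 0: (x=4, y=1)
  Distance 1: (x=4, y=0), (x=3, y=1), (x=4, y=2)
  Distance 2: (x=3, y=0), (x=2, y=1), (x=3, y=2)
  Distance 3: (x=2, y=0), (x=1, y=1), (x=2, y=2)
  Distance 4: (x=1, y=0), (x=0, y=1), (x=1, y=2)
  Distance 5: (x=0, y=0), (x=0, y=2)
Total reachable: 15 (grid has 15 open cells total)

Answer: Reachable cells: 15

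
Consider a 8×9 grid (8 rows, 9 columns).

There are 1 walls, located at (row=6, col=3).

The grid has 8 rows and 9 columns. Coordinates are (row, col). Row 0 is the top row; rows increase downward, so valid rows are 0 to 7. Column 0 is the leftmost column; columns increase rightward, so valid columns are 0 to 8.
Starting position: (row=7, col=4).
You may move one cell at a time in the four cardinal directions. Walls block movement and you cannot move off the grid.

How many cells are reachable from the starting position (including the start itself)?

BFS flood-fill from (row=7, col=4):
  Distance 0: (row=7, col=4)
  Distance 1: (row=6, col=4), (row=7, col=3), (row=7, col=5)
  Distance 2: (row=5, col=4), (row=6, col=5), (row=7, col=2), (row=7, col=6)
  Distance 3: (row=4, col=4), (row=5, col=3), (row=5, col=5), (row=6, col=2), (row=6, col=6), (row=7, col=1), (row=7, col=7)
  Distance 4: (row=3, col=4), (row=4, col=3), (row=4, col=5), (row=5, col=2), (row=5, col=6), (row=6, col=1), (row=6, col=7), (row=7, col=0), (row=7, col=8)
  Distance 5: (row=2, col=4), (row=3, col=3), (row=3, col=5), (row=4, col=2), (row=4, col=6), (row=5, col=1), (row=5, col=7), (row=6, col=0), (row=6, col=8)
  Distance 6: (row=1, col=4), (row=2, col=3), (row=2, col=5), (row=3, col=2), (row=3, col=6), (row=4, col=1), (row=4, col=7), (row=5, col=0), (row=5, col=8)
  Distance 7: (row=0, col=4), (row=1, col=3), (row=1, col=5), (row=2, col=2), (row=2, col=6), (row=3, col=1), (row=3, col=7), (row=4, col=0), (row=4, col=8)
  Distance 8: (row=0, col=3), (row=0, col=5), (row=1, col=2), (row=1, col=6), (row=2, col=1), (row=2, col=7), (row=3, col=0), (row=3, col=8)
  Distance 9: (row=0, col=2), (row=0, col=6), (row=1, col=1), (row=1, col=7), (row=2, col=0), (row=2, col=8)
  Distance 10: (row=0, col=1), (row=0, col=7), (row=1, col=0), (row=1, col=8)
  Distance 11: (row=0, col=0), (row=0, col=8)
Total reachable: 71 (grid has 71 open cells total)

Answer: Reachable cells: 71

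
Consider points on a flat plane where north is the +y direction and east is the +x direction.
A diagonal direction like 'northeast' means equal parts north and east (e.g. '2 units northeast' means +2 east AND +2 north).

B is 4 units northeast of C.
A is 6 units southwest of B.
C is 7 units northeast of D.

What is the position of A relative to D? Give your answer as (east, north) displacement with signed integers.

Place D at the origin (east=0, north=0).
  C is 7 units northeast of D: delta (east=+7, north=+7); C at (east=7, north=7).
  B is 4 units northeast of C: delta (east=+4, north=+4); B at (east=11, north=11).
  A is 6 units southwest of B: delta (east=-6, north=-6); A at (east=5, north=5).
Therefore A relative to D: (east=5, north=5).

Answer: A is at (east=5, north=5) relative to D.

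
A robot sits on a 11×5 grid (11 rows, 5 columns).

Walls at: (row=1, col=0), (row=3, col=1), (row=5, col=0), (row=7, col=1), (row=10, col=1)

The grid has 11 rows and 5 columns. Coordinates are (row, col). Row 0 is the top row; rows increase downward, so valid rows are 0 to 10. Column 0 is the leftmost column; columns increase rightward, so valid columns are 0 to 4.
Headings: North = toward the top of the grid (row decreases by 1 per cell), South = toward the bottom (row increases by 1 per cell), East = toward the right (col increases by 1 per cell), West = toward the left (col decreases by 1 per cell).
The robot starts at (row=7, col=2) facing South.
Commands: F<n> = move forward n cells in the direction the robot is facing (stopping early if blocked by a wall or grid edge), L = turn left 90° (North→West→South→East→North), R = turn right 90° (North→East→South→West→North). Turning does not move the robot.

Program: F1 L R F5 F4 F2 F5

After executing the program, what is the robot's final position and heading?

Answer: Final position: (row=10, col=2), facing South

Derivation:
Start: (row=7, col=2), facing South
  F1: move forward 1, now at (row=8, col=2)
  L: turn left, now facing East
  R: turn right, now facing South
  F5: move forward 2/5 (blocked), now at (row=10, col=2)
  F4: move forward 0/4 (blocked), now at (row=10, col=2)
  F2: move forward 0/2 (blocked), now at (row=10, col=2)
  F5: move forward 0/5 (blocked), now at (row=10, col=2)
Final: (row=10, col=2), facing South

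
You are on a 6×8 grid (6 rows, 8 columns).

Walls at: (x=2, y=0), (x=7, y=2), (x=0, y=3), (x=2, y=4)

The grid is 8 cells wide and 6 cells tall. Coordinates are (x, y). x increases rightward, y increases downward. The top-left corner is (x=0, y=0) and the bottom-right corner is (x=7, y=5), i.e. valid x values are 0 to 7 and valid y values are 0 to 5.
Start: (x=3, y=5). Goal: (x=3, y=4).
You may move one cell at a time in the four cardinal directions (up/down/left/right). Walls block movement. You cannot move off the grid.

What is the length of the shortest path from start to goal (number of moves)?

BFS from (x=3, y=5) until reaching (x=3, y=4):
  Distance 0: (x=3, y=5)
  Distance 1: (x=3, y=4), (x=2, y=5), (x=4, y=5)  <- goal reached here
One shortest path (1 moves): (x=3, y=5) -> (x=3, y=4)

Answer: Shortest path length: 1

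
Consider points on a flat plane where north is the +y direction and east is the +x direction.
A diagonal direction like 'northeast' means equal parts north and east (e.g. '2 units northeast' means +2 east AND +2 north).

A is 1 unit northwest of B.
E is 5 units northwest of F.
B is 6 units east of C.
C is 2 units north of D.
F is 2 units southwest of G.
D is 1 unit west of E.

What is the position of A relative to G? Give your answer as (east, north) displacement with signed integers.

Place G at the origin (east=0, north=0).
  F is 2 units southwest of G: delta (east=-2, north=-2); F at (east=-2, north=-2).
  E is 5 units northwest of F: delta (east=-5, north=+5); E at (east=-7, north=3).
  D is 1 unit west of E: delta (east=-1, north=+0); D at (east=-8, north=3).
  C is 2 units north of D: delta (east=+0, north=+2); C at (east=-8, north=5).
  B is 6 units east of C: delta (east=+6, north=+0); B at (east=-2, north=5).
  A is 1 unit northwest of B: delta (east=-1, north=+1); A at (east=-3, north=6).
Therefore A relative to G: (east=-3, north=6).

Answer: A is at (east=-3, north=6) relative to G.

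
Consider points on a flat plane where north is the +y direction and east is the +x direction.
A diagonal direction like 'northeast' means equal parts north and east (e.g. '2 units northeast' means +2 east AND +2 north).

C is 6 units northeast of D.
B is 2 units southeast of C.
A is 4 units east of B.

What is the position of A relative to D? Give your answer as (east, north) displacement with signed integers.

Answer: A is at (east=12, north=4) relative to D.

Derivation:
Place D at the origin (east=0, north=0).
  C is 6 units northeast of D: delta (east=+6, north=+6); C at (east=6, north=6).
  B is 2 units southeast of C: delta (east=+2, north=-2); B at (east=8, north=4).
  A is 4 units east of B: delta (east=+4, north=+0); A at (east=12, north=4).
Therefore A relative to D: (east=12, north=4).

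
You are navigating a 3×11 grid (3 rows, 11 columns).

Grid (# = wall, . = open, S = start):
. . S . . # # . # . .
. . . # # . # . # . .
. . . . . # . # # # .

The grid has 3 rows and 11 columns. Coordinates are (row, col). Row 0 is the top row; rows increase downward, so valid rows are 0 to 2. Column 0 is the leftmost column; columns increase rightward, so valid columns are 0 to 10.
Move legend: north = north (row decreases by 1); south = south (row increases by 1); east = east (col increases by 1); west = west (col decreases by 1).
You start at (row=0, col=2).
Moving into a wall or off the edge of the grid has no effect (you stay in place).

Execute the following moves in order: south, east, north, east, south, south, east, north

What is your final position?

Answer: Final position: (row=0, col=4)

Derivation:
Start: (row=0, col=2)
  south (south): (row=0, col=2) -> (row=1, col=2)
  east (east): blocked, stay at (row=1, col=2)
  north (north): (row=1, col=2) -> (row=0, col=2)
  east (east): (row=0, col=2) -> (row=0, col=3)
  south (south): blocked, stay at (row=0, col=3)
  south (south): blocked, stay at (row=0, col=3)
  east (east): (row=0, col=3) -> (row=0, col=4)
  north (north): blocked, stay at (row=0, col=4)
Final: (row=0, col=4)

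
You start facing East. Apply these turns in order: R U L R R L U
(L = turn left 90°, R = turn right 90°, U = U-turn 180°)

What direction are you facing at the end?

Start: East
  R (right (90° clockwise)) -> South
  U (U-turn (180°)) -> North
  L (left (90° counter-clockwise)) -> West
  R (right (90° clockwise)) -> North
  R (right (90° clockwise)) -> East
  L (left (90° counter-clockwise)) -> North
  U (U-turn (180°)) -> South
Final: South

Answer: Final heading: South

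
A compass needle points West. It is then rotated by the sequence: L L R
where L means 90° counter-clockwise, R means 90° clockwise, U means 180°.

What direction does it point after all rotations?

Start: West
  L (left (90° counter-clockwise)) -> South
  L (left (90° counter-clockwise)) -> East
  R (right (90° clockwise)) -> South
Final: South

Answer: Final heading: South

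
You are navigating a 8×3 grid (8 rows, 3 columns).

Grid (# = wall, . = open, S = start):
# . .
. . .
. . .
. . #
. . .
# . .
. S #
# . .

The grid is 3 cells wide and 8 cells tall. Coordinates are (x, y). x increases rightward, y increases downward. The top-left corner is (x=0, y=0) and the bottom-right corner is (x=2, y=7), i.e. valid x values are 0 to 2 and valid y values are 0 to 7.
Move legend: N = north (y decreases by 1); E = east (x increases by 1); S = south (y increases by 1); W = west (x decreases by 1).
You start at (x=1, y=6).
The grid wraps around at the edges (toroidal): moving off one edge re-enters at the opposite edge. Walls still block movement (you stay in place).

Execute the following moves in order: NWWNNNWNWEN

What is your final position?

Start: (x=1, y=6)
  N (north): (x=1, y=6) -> (x=1, y=5)
  W (west): blocked, stay at (x=1, y=5)
  W (west): blocked, stay at (x=1, y=5)
  N (north): (x=1, y=5) -> (x=1, y=4)
  N (north): (x=1, y=4) -> (x=1, y=3)
  N (north): (x=1, y=3) -> (x=1, y=2)
  W (west): (x=1, y=2) -> (x=0, y=2)
  N (north): (x=0, y=2) -> (x=0, y=1)
  W (west): (x=0, y=1) -> (x=2, y=1)
  E (east): (x=2, y=1) -> (x=0, y=1)
  N (north): blocked, stay at (x=0, y=1)
Final: (x=0, y=1)

Answer: Final position: (x=0, y=1)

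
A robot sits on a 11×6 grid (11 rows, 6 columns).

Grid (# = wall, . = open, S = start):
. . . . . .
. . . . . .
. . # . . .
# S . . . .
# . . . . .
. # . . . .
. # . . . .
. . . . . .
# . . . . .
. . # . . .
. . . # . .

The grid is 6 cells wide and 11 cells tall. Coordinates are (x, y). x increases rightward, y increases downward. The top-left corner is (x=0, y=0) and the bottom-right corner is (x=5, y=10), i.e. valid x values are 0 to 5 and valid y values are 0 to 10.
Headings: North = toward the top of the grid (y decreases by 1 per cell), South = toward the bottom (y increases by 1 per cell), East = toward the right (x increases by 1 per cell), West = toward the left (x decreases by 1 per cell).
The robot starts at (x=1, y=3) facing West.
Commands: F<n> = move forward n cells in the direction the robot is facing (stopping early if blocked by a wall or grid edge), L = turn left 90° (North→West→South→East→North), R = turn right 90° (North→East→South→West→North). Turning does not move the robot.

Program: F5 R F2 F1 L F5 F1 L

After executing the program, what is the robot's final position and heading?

Answer: Final position: (x=0, y=0), facing South

Derivation:
Start: (x=1, y=3), facing West
  F5: move forward 0/5 (blocked), now at (x=1, y=3)
  R: turn right, now facing North
  F2: move forward 2, now at (x=1, y=1)
  F1: move forward 1, now at (x=1, y=0)
  L: turn left, now facing West
  F5: move forward 1/5 (blocked), now at (x=0, y=0)
  F1: move forward 0/1 (blocked), now at (x=0, y=0)
  L: turn left, now facing South
Final: (x=0, y=0), facing South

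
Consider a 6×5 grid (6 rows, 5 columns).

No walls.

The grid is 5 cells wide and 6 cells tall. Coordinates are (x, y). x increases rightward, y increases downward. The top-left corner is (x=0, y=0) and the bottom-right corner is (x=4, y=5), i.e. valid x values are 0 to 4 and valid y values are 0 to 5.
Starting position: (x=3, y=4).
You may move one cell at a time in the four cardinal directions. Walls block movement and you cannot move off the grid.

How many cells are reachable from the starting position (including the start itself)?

Answer: Reachable cells: 30

Derivation:
BFS flood-fill from (x=3, y=4):
  Distance 0: (x=3, y=4)
  Distance 1: (x=3, y=3), (x=2, y=4), (x=4, y=4), (x=3, y=5)
  Distance 2: (x=3, y=2), (x=2, y=3), (x=4, y=3), (x=1, y=4), (x=2, y=5), (x=4, y=5)
  Distance 3: (x=3, y=1), (x=2, y=2), (x=4, y=2), (x=1, y=3), (x=0, y=4), (x=1, y=5)
  Distance 4: (x=3, y=0), (x=2, y=1), (x=4, y=1), (x=1, y=2), (x=0, y=3), (x=0, y=5)
  Distance 5: (x=2, y=0), (x=4, y=0), (x=1, y=1), (x=0, y=2)
  Distance 6: (x=1, y=0), (x=0, y=1)
  Distance 7: (x=0, y=0)
Total reachable: 30 (grid has 30 open cells total)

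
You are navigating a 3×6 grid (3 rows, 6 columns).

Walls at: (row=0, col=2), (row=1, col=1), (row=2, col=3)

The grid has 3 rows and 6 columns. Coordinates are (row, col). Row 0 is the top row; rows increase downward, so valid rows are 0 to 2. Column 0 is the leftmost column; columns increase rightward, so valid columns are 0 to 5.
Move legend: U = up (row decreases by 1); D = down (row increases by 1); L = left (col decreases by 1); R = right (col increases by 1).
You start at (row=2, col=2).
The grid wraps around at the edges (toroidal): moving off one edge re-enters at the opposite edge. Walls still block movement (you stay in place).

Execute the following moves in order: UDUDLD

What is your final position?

Answer: Final position: (row=0, col=1)

Derivation:
Start: (row=2, col=2)
  U (up): (row=2, col=2) -> (row=1, col=2)
  D (down): (row=1, col=2) -> (row=2, col=2)
  U (up): (row=2, col=2) -> (row=1, col=2)
  D (down): (row=1, col=2) -> (row=2, col=2)
  L (left): (row=2, col=2) -> (row=2, col=1)
  D (down): (row=2, col=1) -> (row=0, col=1)
Final: (row=0, col=1)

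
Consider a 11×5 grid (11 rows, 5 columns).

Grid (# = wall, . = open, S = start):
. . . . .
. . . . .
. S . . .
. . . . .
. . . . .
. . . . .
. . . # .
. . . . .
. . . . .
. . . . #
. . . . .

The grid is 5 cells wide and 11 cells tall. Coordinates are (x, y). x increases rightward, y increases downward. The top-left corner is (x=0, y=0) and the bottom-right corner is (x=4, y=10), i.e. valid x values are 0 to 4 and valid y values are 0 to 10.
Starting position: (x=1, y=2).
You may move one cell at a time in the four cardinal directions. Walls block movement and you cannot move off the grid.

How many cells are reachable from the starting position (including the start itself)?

Answer: Reachable cells: 53

Derivation:
BFS flood-fill from (x=1, y=2):
  Distance 0: (x=1, y=2)
  Distance 1: (x=1, y=1), (x=0, y=2), (x=2, y=2), (x=1, y=3)
  Distance 2: (x=1, y=0), (x=0, y=1), (x=2, y=1), (x=3, y=2), (x=0, y=3), (x=2, y=3), (x=1, y=4)
  Distance 3: (x=0, y=0), (x=2, y=0), (x=3, y=1), (x=4, y=2), (x=3, y=3), (x=0, y=4), (x=2, y=4), (x=1, y=5)
  Distance 4: (x=3, y=0), (x=4, y=1), (x=4, y=3), (x=3, y=4), (x=0, y=5), (x=2, y=5), (x=1, y=6)
  Distance 5: (x=4, y=0), (x=4, y=4), (x=3, y=5), (x=0, y=6), (x=2, y=6), (x=1, y=7)
  Distance 6: (x=4, y=5), (x=0, y=7), (x=2, y=7), (x=1, y=8)
  Distance 7: (x=4, y=6), (x=3, y=7), (x=0, y=8), (x=2, y=8), (x=1, y=9)
  Distance 8: (x=4, y=7), (x=3, y=8), (x=0, y=9), (x=2, y=9), (x=1, y=10)
  Distance 9: (x=4, y=8), (x=3, y=9), (x=0, y=10), (x=2, y=10)
  Distance 10: (x=3, y=10)
  Distance 11: (x=4, y=10)
Total reachable: 53 (grid has 53 open cells total)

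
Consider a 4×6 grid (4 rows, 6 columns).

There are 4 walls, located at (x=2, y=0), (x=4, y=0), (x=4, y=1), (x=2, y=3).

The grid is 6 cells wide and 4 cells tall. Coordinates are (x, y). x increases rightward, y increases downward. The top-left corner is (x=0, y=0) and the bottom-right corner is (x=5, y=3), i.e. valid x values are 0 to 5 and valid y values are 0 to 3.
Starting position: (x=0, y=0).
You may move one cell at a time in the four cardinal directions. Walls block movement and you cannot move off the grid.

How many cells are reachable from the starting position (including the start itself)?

Answer: Reachable cells: 20

Derivation:
BFS flood-fill from (x=0, y=0):
  Distance 0: (x=0, y=0)
  Distance 1: (x=1, y=0), (x=0, y=1)
  Distance 2: (x=1, y=1), (x=0, y=2)
  Distance 3: (x=2, y=1), (x=1, y=2), (x=0, y=3)
  Distance 4: (x=3, y=1), (x=2, y=2), (x=1, y=3)
  Distance 5: (x=3, y=0), (x=3, y=2)
  Distance 6: (x=4, y=2), (x=3, y=3)
  Distance 7: (x=5, y=2), (x=4, y=3)
  Distance 8: (x=5, y=1), (x=5, y=3)
  Distance 9: (x=5, y=0)
Total reachable: 20 (grid has 20 open cells total)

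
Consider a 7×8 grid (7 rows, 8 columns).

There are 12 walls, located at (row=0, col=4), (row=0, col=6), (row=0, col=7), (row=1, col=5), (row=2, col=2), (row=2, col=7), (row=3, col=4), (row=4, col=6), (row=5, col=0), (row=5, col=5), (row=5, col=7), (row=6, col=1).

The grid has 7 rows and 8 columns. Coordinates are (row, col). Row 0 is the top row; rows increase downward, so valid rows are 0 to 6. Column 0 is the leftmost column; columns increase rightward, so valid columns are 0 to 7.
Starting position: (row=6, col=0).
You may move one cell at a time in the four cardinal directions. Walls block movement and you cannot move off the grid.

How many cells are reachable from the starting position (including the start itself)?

BFS flood-fill from (row=6, col=0):
  Distance 0: (row=6, col=0)
Total reachable: 1 (grid has 44 open cells total)

Answer: Reachable cells: 1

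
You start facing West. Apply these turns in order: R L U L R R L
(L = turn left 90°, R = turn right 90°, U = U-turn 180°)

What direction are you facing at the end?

Start: West
  R (right (90° clockwise)) -> North
  L (left (90° counter-clockwise)) -> West
  U (U-turn (180°)) -> East
  L (left (90° counter-clockwise)) -> North
  R (right (90° clockwise)) -> East
  R (right (90° clockwise)) -> South
  L (left (90° counter-clockwise)) -> East
Final: East

Answer: Final heading: East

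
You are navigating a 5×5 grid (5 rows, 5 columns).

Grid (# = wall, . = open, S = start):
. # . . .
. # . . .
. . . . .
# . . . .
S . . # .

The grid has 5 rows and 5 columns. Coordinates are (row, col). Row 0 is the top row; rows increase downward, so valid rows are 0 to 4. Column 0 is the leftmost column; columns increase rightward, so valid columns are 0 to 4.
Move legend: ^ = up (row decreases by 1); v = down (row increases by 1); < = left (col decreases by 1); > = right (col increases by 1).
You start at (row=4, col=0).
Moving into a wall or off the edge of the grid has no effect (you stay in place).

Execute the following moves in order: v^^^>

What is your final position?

Answer: Final position: (row=4, col=1)

Derivation:
Start: (row=4, col=0)
  v (down): blocked, stay at (row=4, col=0)
  [×3]^ (up): blocked, stay at (row=4, col=0)
  > (right): (row=4, col=0) -> (row=4, col=1)
Final: (row=4, col=1)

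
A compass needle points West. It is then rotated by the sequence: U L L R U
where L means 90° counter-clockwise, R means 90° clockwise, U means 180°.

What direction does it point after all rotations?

Answer: Final heading: South

Derivation:
Start: West
  U (U-turn (180°)) -> East
  L (left (90° counter-clockwise)) -> North
  L (left (90° counter-clockwise)) -> West
  R (right (90° clockwise)) -> North
  U (U-turn (180°)) -> South
Final: South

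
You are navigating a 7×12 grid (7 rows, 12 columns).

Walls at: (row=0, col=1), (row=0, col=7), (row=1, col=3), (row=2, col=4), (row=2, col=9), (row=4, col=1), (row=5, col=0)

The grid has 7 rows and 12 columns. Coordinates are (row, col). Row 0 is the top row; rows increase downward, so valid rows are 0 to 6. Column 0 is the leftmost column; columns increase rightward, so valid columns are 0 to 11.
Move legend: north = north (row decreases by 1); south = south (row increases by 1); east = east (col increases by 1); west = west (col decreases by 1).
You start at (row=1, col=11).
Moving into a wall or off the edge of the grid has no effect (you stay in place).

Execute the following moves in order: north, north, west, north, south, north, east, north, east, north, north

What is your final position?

Answer: Final position: (row=0, col=11)

Derivation:
Start: (row=1, col=11)
  north (north): (row=1, col=11) -> (row=0, col=11)
  north (north): blocked, stay at (row=0, col=11)
  west (west): (row=0, col=11) -> (row=0, col=10)
  north (north): blocked, stay at (row=0, col=10)
  south (south): (row=0, col=10) -> (row=1, col=10)
  north (north): (row=1, col=10) -> (row=0, col=10)
  east (east): (row=0, col=10) -> (row=0, col=11)
  north (north): blocked, stay at (row=0, col=11)
  east (east): blocked, stay at (row=0, col=11)
  north (north): blocked, stay at (row=0, col=11)
  north (north): blocked, stay at (row=0, col=11)
Final: (row=0, col=11)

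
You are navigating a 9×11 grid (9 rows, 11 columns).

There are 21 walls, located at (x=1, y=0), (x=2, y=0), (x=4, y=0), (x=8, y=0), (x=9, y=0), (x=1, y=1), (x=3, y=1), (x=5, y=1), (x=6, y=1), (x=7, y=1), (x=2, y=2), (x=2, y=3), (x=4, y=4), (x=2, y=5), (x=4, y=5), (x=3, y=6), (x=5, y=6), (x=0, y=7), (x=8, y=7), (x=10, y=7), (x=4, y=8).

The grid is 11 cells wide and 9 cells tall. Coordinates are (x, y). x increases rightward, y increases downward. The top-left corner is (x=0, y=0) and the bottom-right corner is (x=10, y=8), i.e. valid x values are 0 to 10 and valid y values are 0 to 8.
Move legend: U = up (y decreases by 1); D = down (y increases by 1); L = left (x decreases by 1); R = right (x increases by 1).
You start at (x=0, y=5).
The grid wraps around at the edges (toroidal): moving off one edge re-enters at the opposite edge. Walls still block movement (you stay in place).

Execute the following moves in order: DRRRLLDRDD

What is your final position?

Start: (x=0, y=5)
  D (down): (x=0, y=5) -> (x=0, y=6)
  R (right): (x=0, y=6) -> (x=1, y=6)
  R (right): (x=1, y=6) -> (x=2, y=6)
  R (right): blocked, stay at (x=2, y=6)
  L (left): (x=2, y=6) -> (x=1, y=6)
  L (left): (x=1, y=6) -> (x=0, y=6)
  D (down): blocked, stay at (x=0, y=6)
  R (right): (x=0, y=6) -> (x=1, y=6)
  D (down): (x=1, y=6) -> (x=1, y=7)
  D (down): (x=1, y=7) -> (x=1, y=8)
Final: (x=1, y=8)

Answer: Final position: (x=1, y=8)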